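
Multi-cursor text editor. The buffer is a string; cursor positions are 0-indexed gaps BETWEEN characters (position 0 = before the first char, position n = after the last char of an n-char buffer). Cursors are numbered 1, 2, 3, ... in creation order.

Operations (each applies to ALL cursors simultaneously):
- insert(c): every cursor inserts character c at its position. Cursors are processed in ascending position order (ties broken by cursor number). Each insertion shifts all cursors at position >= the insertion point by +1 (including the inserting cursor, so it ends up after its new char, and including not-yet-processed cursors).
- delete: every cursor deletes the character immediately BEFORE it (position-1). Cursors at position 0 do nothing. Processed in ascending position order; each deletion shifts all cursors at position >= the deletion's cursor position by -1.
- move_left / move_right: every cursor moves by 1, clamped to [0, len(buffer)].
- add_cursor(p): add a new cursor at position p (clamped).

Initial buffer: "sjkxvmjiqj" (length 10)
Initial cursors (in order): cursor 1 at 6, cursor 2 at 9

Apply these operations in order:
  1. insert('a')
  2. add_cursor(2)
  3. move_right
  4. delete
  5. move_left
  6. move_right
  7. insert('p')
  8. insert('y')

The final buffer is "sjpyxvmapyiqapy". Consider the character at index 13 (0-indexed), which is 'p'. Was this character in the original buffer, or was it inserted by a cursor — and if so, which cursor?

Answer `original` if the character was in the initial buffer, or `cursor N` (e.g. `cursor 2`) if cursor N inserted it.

Answer: cursor 2

Derivation:
After op 1 (insert('a')): buffer="sjkxvmajiqaj" (len 12), cursors c1@7 c2@11, authorship ......1...2.
After op 2 (add_cursor(2)): buffer="sjkxvmajiqaj" (len 12), cursors c3@2 c1@7 c2@11, authorship ......1...2.
After op 3 (move_right): buffer="sjkxvmajiqaj" (len 12), cursors c3@3 c1@8 c2@12, authorship ......1...2.
After op 4 (delete): buffer="sjxvmaiqa" (len 9), cursors c3@2 c1@6 c2@9, authorship .....1..2
After op 5 (move_left): buffer="sjxvmaiqa" (len 9), cursors c3@1 c1@5 c2@8, authorship .....1..2
After op 6 (move_right): buffer="sjxvmaiqa" (len 9), cursors c3@2 c1@6 c2@9, authorship .....1..2
After op 7 (insert('p')): buffer="sjpxvmapiqap" (len 12), cursors c3@3 c1@8 c2@12, authorship ..3...11..22
After op 8 (insert('y')): buffer="sjpyxvmapyiqapy" (len 15), cursors c3@4 c1@10 c2@15, authorship ..33...111..222
Authorship (.=original, N=cursor N): . . 3 3 . . . 1 1 1 . . 2 2 2
Index 13: author = 2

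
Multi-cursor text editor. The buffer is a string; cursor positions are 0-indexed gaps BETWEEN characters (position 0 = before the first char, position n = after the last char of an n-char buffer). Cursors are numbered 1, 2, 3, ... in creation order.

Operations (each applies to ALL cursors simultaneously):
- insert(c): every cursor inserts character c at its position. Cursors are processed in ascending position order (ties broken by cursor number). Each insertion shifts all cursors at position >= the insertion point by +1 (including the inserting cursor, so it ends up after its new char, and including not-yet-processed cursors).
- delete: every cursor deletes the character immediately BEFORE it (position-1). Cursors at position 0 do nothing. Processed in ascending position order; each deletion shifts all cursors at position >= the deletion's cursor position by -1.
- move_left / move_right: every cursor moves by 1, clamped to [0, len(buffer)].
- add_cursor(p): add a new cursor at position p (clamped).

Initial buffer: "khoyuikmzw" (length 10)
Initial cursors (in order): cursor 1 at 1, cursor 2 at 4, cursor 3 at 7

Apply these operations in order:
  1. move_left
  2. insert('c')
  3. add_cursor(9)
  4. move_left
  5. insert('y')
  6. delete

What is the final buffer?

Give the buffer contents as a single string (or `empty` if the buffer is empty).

Answer: ckhocyuickmzw

Derivation:
After op 1 (move_left): buffer="khoyuikmzw" (len 10), cursors c1@0 c2@3 c3@6, authorship ..........
After op 2 (insert('c')): buffer="ckhocyuickmzw" (len 13), cursors c1@1 c2@5 c3@9, authorship 1...2...3....
After op 3 (add_cursor(9)): buffer="ckhocyuickmzw" (len 13), cursors c1@1 c2@5 c3@9 c4@9, authorship 1...2...3....
After op 4 (move_left): buffer="ckhocyuickmzw" (len 13), cursors c1@0 c2@4 c3@8 c4@8, authorship 1...2...3....
After op 5 (insert('y')): buffer="yckhoycyuiyyckmzw" (len 17), cursors c1@1 c2@6 c3@12 c4@12, authorship 11...22...343....
After op 6 (delete): buffer="ckhocyuickmzw" (len 13), cursors c1@0 c2@4 c3@8 c4@8, authorship 1...2...3....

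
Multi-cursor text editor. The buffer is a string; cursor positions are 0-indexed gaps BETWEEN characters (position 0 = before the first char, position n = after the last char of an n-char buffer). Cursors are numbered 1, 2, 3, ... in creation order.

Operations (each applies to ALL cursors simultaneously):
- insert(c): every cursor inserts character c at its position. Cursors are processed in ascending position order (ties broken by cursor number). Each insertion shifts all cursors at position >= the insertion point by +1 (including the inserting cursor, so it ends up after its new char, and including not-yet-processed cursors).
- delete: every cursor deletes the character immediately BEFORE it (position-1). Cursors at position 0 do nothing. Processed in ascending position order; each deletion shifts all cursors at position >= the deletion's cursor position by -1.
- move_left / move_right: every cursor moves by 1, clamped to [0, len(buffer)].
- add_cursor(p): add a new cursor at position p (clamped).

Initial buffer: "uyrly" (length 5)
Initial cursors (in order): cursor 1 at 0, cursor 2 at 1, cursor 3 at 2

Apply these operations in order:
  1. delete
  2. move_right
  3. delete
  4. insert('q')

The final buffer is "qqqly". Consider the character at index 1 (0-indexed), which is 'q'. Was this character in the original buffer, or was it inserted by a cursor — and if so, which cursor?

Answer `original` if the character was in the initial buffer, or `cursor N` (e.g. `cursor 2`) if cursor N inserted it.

After op 1 (delete): buffer="rly" (len 3), cursors c1@0 c2@0 c3@0, authorship ...
After op 2 (move_right): buffer="rly" (len 3), cursors c1@1 c2@1 c3@1, authorship ...
After op 3 (delete): buffer="ly" (len 2), cursors c1@0 c2@0 c3@0, authorship ..
After op 4 (insert('q')): buffer="qqqly" (len 5), cursors c1@3 c2@3 c3@3, authorship 123..
Authorship (.=original, N=cursor N): 1 2 3 . .
Index 1: author = 2

Answer: cursor 2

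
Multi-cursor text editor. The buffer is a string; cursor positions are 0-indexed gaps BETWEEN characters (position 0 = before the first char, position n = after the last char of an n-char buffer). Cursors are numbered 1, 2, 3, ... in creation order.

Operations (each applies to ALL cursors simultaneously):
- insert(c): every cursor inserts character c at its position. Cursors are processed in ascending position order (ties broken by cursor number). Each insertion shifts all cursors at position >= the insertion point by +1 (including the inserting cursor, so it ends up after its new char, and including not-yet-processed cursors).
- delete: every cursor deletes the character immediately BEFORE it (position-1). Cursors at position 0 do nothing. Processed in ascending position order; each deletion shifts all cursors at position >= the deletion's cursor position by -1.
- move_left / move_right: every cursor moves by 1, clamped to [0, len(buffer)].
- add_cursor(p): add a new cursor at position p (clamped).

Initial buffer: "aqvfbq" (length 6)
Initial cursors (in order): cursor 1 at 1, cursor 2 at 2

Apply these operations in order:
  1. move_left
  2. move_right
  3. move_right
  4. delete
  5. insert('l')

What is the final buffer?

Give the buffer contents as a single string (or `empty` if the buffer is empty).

Answer: allfbq

Derivation:
After op 1 (move_left): buffer="aqvfbq" (len 6), cursors c1@0 c2@1, authorship ......
After op 2 (move_right): buffer="aqvfbq" (len 6), cursors c1@1 c2@2, authorship ......
After op 3 (move_right): buffer="aqvfbq" (len 6), cursors c1@2 c2@3, authorship ......
After op 4 (delete): buffer="afbq" (len 4), cursors c1@1 c2@1, authorship ....
After op 5 (insert('l')): buffer="allfbq" (len 6), cursors c1@3 c2@3, authorship .12...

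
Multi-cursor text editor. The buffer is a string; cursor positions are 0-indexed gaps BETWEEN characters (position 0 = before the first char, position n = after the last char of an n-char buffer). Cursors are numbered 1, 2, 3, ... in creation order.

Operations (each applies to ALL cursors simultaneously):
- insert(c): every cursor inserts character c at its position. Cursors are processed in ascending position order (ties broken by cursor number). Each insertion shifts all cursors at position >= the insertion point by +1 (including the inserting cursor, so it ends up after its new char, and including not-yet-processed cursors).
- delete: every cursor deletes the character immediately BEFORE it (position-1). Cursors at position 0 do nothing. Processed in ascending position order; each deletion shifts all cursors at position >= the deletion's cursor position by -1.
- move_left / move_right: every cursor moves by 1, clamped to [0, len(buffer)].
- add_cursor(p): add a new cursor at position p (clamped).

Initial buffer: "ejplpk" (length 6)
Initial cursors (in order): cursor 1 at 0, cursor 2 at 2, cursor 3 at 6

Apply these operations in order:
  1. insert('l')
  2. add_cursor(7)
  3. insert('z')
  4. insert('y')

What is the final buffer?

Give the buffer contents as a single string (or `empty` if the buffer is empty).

After op 1 (insert('l')): buffer="lejlplpkl" (len 9), cursors c1@1 c2@4 c3@9, authorship 1..2....3
After op 2 (add_cursor(7)): buffer="lejlplpkl" (len 9), cursors c1@1 c2@4 c4@7 c3@9, authorship 1..2....3
After op 3 (insert('z')): buffer="lzejlzplpzklz" (len 13), cursors c1@2 c2@6 c4@10 c3@13, authorship 11..22...4.33
After op 4 (insert('y')): buffer="lzyejlzyplpzyklzy" (len 17), cursors c1@3 c2@8 c4@13 c3@17, authorship 111..222...44.333

Answer: lzyejlzyplpzyklzy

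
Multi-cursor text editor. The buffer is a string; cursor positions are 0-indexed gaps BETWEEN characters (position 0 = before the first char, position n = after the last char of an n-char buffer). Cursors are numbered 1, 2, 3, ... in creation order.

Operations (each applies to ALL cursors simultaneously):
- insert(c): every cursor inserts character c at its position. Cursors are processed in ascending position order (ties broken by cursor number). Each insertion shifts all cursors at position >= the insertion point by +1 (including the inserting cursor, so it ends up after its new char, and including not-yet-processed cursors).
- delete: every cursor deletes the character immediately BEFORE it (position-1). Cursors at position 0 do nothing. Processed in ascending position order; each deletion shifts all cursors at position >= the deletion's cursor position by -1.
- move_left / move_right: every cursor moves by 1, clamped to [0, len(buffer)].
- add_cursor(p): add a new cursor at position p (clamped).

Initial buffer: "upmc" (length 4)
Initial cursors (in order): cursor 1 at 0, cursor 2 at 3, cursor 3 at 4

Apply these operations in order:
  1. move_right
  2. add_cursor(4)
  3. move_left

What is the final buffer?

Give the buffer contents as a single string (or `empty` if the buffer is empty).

After op 1 (move_right): buffer="upmc" (len 4), cursors c1@1 c2@4 c3@4, authorship ....
After op 2 (add_cursor(4)): buffer="upmc" (len 4), cursors c1@1 c2@4 c3@4 c4@4, authorship ....
After op 3 (move_left): buffer="upmc" (len 4), cursors c1@0 c2@3 c3@3 c4@3, authorship ....

Answer: upmc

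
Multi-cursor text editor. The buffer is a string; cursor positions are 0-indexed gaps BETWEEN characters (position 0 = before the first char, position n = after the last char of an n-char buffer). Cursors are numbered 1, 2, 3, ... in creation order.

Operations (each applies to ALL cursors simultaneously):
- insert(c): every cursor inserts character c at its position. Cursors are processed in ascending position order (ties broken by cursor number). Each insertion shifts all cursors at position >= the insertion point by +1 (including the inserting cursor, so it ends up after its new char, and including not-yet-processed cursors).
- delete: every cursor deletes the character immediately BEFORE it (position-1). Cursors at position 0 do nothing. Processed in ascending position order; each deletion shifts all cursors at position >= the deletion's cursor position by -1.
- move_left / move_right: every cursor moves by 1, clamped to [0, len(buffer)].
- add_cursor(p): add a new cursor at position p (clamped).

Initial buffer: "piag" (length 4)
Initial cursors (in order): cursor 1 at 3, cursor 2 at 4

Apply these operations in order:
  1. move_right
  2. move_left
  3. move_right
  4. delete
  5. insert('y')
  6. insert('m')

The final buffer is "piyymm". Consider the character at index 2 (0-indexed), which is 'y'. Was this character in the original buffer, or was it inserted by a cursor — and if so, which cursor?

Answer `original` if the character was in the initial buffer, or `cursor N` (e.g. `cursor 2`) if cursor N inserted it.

Answer: cursor 1

Derivation:
After op 1 (move_right): buffer="piag" (len 4), cursors c1@4 c2@4, authorship ....
After op 2 (move_left): buffer="piag" (len 4), cursors c1@3 c2@3, authorship ....
After op 3 (move_right): buffer="piag" (len 4), cursors c1@4 c2@4, authorship ....
After op 4 (delete): buffer="pi" (len 2), cursors c1@2 c2@2, authorship ..
After op 5 (insert('y')): buffer="piyy" (len 4), cursors c1@4 c2@4, authorship ..12
After op 6 (insert('m')): buffer="piyymm" (len 6), cursors c1@6 c2@6, authorship ..1212
Authorship (.=original, N=cursor N): . . 1 2 1 2
Index 2: author = 1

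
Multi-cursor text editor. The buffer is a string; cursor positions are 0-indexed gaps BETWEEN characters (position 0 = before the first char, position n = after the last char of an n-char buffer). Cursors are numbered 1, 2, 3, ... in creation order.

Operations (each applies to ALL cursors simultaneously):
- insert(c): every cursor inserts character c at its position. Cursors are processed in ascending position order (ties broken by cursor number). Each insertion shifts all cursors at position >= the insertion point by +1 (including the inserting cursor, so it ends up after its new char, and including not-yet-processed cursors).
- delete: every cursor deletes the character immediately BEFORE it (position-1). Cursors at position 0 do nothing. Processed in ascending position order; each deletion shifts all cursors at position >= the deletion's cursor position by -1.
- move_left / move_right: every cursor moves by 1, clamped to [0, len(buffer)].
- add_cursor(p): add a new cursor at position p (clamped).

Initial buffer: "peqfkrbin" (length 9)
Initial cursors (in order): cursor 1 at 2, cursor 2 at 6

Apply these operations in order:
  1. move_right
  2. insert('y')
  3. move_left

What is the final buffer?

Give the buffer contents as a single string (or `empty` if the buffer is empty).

Answer: peqyfkrbyin

Derivation:
After op 1 (move_right): buffer="peqfkrbin" (len 9), cursors c1@3 c2@7, authorship .........
After op 2 (insert('y')): buffer="peqyfkrbyin" (len 11), cursors c1@4 c2@9, authorship ...1....2..
After op 3 (move_left): buffer="peqyfkrbyin" (len 11), cursors c1@3 c2@8, authorship ...1....2..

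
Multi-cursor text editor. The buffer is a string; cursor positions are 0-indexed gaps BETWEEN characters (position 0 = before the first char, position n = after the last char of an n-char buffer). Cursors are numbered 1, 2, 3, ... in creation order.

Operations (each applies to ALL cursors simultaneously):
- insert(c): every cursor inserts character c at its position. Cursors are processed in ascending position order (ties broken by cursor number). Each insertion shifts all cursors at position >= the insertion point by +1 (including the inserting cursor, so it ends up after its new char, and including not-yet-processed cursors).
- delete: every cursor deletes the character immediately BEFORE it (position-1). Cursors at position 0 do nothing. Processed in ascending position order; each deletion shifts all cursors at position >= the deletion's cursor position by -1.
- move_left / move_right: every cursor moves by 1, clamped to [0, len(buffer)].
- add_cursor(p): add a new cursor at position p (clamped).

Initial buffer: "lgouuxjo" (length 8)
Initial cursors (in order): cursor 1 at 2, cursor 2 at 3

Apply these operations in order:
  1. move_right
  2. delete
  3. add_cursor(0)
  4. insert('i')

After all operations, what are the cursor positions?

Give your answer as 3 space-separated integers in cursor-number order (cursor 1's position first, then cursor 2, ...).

After op 1 (move_right): buffer="lgouuxjo" (len 8), cursors c1@3 c2@4, authorship ........
After op 2 (delete): buffer="lguxjo" (len 6), cursors c1@2 c2@2, authorship ......
After op 3 (add_cursor(0)): buffer="lguxjo" (len 6), cursors c3@0 c1@2 c2@2, authorship ......
After op 4 (insert('i')): buffer="ilgiiuxjo" (len 9), cursors c3@1 c1@5 c2@5, authorship 3..12....

Answer: 5 5 1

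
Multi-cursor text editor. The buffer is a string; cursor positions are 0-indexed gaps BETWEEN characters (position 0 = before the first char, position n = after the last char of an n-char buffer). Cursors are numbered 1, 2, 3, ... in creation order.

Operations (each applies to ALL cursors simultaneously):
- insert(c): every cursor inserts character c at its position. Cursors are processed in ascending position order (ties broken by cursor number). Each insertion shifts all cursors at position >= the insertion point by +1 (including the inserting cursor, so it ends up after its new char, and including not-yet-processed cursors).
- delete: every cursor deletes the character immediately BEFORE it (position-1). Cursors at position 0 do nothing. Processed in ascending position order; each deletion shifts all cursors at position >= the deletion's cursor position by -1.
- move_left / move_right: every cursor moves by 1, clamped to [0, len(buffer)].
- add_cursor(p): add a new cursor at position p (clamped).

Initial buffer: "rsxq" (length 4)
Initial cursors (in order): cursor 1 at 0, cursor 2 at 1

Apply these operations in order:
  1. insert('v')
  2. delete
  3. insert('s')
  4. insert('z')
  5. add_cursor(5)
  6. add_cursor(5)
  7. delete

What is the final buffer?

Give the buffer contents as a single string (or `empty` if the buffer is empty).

After op 1 (insert('v')): buffer="vrvsxq" (len 6), cursors c1@1 c2@3, authorship 1.2...
After op 2 (delete): buffer="rsxq" (len 4), cursors c1@0 c2@1, authorship ....
After op 3 (insert('s')): buffer="srssxq" (len 6), cursors c1@1 c2@3, authorship 1.2...
After op 4 (insert('z')): buffer="szrszsxq" (len 8), cursors c1@2 c2@5, authorship 11.22...
After op 5 (add_cursor(5)): buffer="szrszsxq" (len 8), cursors c1@2 c2@5 c3@5, authorship 11.22...
After op 6 (add_cursor(5)): buffer="szrszsxq" (len 8), cursors c1@2 c2@5 c3@5 c4@5, authorship 11.22...
After op 7 (delete): buffer="ssxq" (len 4), cursors c1@1 c2@1 c3@1 c4@1, authorship 1...

Answer: ssxq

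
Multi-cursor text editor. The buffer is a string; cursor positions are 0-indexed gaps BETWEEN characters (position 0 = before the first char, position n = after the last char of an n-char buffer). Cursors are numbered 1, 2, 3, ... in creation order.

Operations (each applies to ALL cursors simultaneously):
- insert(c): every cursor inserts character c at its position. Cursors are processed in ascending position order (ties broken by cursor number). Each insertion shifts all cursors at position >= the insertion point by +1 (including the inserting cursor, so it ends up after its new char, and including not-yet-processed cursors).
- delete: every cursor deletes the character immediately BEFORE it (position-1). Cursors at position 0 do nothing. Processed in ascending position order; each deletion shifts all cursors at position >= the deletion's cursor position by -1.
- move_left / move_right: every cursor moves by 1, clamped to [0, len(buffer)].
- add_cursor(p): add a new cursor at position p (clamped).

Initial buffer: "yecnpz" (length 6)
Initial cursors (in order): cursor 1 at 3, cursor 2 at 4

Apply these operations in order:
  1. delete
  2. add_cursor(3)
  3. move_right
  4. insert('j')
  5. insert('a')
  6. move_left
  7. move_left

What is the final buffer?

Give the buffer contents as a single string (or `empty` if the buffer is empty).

After op 1 (delete): buffer="yepz" (len 4), cursors c1@2 c2@2, authorship ....
After op 2 (add_cursor(3)): buffer="yepz" (len 4), cursors c1@2 c2@2 c3@3, authorship ....
After op 3 (move_right): buffer="yepz" (len 4), cursors c1@3 c2@3 c3@4, authorship ....
After op 4 (insert('j')): buffer="yepjjzj" (len 7), cursors c1@5 c2@5 c3@7, authorship ...12.3
After op 5 (insert('a')): buffer="yepjjaazja" (len 10), cursors c1@7 c2@7 c3@10, authorship ...1212.33
After op 6 (move_left): buffer="yepjjaazja" (len 10), cursors c1@6 c2@6 c3@9, authorship ...1212.33
After op 7 (move_left): buffer="yepjjaazja" (len 10), cursors c1@5 c2@5 c3@8, authorship ...1212.33

Answer: yepjjaazja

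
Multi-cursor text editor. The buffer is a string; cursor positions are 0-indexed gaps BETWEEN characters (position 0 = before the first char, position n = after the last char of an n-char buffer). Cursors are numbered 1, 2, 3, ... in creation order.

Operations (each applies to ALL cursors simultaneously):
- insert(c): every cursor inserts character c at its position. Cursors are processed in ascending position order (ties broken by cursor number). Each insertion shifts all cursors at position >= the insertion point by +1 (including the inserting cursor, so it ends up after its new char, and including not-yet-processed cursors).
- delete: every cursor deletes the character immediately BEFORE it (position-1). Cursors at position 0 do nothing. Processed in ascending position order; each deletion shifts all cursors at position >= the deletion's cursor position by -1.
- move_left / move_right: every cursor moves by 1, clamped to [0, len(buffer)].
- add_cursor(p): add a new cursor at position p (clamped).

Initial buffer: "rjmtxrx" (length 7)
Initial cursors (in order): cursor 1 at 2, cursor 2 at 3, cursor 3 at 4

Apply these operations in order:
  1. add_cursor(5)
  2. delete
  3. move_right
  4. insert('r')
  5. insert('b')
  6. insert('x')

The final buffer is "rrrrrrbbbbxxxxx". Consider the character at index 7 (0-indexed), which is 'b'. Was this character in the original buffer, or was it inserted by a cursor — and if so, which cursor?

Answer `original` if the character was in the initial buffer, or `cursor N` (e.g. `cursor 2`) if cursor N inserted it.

After op 1 (add_cursor(5)): buffer="rjmtxrx" (len 7), cursors c1@2 c2@3 c3@4 c4@5, authorship .......
After op 2 (delete): buffer="rrx" (len 3), cursors c1@1 c2@1 c3@1 c4@1, authorship ...
After op 3 (move_right): buffer="rrx" (len 3), cursors c1@2 c2@2 c3@2 c4@2, authorship ...
After op 4 (insert('r')): buffer="rrrrrrx" (len 7), cursors c1@6 c2@6 c3@6 c4@6, authorship ..1234.
After op 5 (insert('b')): buffer="rrrrrrbbbbx" (len 11), cursors c1@10 c2@10 c3@10 c4@10, authorship ..12341234.
After op 6 (insert('x')): buffer="rrrrrrbbbbxxxxx" (len 15), cursors c1@14 c2@14 c3@14 c4@14, authorship ..123412341234.
Authorship (.=original, N=cursor N): . . 1 2 3 4 1 2 3 4 1 2 3 4 .
Index 7: author = 2

Answer: cursor 2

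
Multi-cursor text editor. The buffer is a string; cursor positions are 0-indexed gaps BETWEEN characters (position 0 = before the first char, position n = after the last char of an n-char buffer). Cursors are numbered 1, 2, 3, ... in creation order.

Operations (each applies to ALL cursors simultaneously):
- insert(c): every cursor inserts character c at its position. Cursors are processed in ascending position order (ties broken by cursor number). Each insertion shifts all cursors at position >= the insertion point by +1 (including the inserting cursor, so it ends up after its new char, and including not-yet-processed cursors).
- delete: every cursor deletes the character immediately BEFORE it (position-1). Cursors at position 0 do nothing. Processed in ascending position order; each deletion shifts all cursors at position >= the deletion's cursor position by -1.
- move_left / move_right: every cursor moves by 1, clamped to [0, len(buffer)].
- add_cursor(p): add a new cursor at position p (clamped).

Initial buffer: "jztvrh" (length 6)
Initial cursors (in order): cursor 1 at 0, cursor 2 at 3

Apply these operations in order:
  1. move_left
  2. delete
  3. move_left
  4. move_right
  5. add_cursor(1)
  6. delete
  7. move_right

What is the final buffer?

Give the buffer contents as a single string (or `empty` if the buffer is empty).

Answer: tvrh

Derivation:
After op 1 (move_left): buffer="jztvrh" (len 6), cursors c1@0 c2@2, authorship ......
After op 2 (delete): buffer="jtvrh" (len 5), cursors c1@0 c2@1, authorship .....
After op 3 (move_left): buffer="jtvrh" (len 5), cursors c1@0 c2@0, authorship .....
After op 4 (move_right): buffer="jtvrh" (len 5), cursors c1@1 c2@1, authorship .....
After op 5 (add_cursor(1)): buffer="jtvrh" (len 5), cursors c1@1 c2@1 c3@1, authorship .....
After op 6 (delete): buffer="tvrh" (len 4), cursors c1@0 c2@0 c3@0, authorship ....
After op 7 (move_right): buffer="tvrh" (len 4), cursors c1@1 c2@1 c3@1, authorship ....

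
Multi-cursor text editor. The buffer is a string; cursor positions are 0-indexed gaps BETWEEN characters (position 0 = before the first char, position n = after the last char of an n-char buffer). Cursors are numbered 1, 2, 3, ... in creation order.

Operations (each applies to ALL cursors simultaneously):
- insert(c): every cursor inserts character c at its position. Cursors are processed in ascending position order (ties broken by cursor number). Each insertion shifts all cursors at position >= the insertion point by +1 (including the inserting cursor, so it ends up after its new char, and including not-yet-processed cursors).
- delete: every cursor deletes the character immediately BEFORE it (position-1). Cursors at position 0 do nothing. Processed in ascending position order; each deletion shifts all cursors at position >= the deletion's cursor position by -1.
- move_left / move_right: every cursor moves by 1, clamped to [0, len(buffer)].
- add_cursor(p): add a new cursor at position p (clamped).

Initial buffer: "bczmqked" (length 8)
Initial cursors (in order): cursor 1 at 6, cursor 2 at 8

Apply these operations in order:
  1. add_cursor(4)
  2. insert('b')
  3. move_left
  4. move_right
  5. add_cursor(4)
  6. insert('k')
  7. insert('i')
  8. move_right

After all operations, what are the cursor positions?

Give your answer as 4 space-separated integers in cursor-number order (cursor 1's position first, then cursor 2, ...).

Answer: 15 19 10 7

Derivation:
After op 1 (add_cursor(4)): buffer="bczmqked" (len 8), cursors c3@4 c1@6 c2@8, authorship ........
After op 2 (insert('b')): buffer="bczmbqkbedb" (len 11), cursors c3@5 c1@8 c2@11, authorship ....3..1..2
After op 3 (move_left): buffer="bczmbqkbedb" (len 11), cursors c3@4 c1@7 c2@10, authorship ....3..1..2
After op 4 (move_right): buffer="bczmbqkbedb" (len 11), cursors c3@5 c1@8 c2@11, authorship ....3..1..2
After op 5 (add_cursor(4)): buffer="bczmbqkbedb" (len 11), cursors c4@4 c3@5 c1@8 c2@11, authorship ....3..1..2
After op 6 (insert('k')): buffer="bczmkbkqkbkedbk" (len 15), cursors c4@5 c3@7 c1@11 c2@15, authorship ....433..11..22
After op 7 (insert('i')): buffer="bczmkibkiqkbkiedbki" (len 19), cursors c4@6 c3@9 c1@14 c2@19, authorship ....44333..111..222
After op 8 (move_right): buffer="bczmkibkiqkbkiedbki" (len 19), cursors c4@7 c3@10 c1@15 c2@19, authorship ....44333..111..222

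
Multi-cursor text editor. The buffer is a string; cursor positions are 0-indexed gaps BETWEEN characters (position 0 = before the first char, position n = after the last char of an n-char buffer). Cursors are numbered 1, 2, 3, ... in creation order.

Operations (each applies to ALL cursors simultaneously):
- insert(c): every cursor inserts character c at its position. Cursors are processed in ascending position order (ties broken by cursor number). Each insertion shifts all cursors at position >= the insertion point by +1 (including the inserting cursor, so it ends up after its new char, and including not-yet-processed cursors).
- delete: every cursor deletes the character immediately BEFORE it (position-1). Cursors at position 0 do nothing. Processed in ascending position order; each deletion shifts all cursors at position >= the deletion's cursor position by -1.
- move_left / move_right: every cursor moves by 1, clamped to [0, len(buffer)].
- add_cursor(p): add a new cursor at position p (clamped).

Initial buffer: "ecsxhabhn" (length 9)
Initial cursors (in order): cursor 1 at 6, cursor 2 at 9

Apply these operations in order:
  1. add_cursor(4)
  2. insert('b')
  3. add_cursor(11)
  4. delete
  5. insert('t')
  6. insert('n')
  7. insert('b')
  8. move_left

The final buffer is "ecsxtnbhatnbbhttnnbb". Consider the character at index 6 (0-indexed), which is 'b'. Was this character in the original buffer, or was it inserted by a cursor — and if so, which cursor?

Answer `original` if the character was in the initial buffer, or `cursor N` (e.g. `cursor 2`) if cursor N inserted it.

After op 1 (add_cursor(4)): buffer="ecsxhabhn" (len 9), cursors c3@4 c1@6 c2@9, authorship .........
After op 2 (insert('b')): buffer="ecsxbhabbhnb" (len 12), cursors c3@5 c1@8 c2@12, authorship ....3..1...2
After op 3 (add_cursor(11)): buffer="ecsxbhabbhnb" (len 12), cursors c3@5 c1@8 c4@11 c2@12, authorship ....3..1...2
After op 4 (delete): buffer="ecsxhabh" (len 8), cursors c3@4 c1@6 c2@8 c4@8, authorship ........
After op 5 (insert('t')): buffer="ecsxthatbhtt" (len 12), cursors c3@5 c1@8 c2@12 c4@12, authorship ....3..1..24
After op 6 (insert('n')): buffer="ecsxtnhatnbhttnn" (len 16), cursors c3@6 c1@10 c2@16 c4@16, authorship ....33..11..2424
After op 7 (insert('b')): buffer="ecsxtnbhatnbbhttnnbb" (len 20), cursors c3@7 c1@12 c2@20 c4@20, authorship ....333..111..242424
After op 8 (move_left): buffer="ecsxtnbhatnbbhttnnbb" (len 20), cursors c3@6 c1@11 c2@19 c4@19, authorship ....333..111..242424
Authorship (.=original, N=cursor N): . . . . 3 3 3 . . 1 1 1 . . 2 4 2 4 2 4
Index 6: author = 3

Answer: cursor 3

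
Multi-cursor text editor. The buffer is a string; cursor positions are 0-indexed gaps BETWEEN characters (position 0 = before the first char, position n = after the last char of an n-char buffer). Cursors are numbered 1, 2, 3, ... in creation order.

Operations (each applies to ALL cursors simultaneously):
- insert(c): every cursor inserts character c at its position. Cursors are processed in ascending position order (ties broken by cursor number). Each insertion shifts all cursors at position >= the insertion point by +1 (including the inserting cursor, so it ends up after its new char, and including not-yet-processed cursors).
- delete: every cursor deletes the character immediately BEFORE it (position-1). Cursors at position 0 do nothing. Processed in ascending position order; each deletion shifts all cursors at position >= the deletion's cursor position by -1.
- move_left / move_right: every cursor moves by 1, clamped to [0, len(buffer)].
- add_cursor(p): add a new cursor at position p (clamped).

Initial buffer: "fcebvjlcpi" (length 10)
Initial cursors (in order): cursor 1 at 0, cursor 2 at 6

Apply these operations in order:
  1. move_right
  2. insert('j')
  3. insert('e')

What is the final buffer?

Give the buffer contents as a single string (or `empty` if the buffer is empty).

After op 1 (move_right): buffer="fcebvjlcpi" (len 10), cursors c1@1 c2@7, authorship ..........
After op 2 (insert('j')): buffer="fjcebvjljcpi" (len 12), cursors c1@2 c2@9, authorship .1......2...
After op 3 (insert('e')): buffer="fjecebvjljecpi" (len 14), cursors c1@3 c2@11, authorship .11......22...

Answer: fjecebvjljecpi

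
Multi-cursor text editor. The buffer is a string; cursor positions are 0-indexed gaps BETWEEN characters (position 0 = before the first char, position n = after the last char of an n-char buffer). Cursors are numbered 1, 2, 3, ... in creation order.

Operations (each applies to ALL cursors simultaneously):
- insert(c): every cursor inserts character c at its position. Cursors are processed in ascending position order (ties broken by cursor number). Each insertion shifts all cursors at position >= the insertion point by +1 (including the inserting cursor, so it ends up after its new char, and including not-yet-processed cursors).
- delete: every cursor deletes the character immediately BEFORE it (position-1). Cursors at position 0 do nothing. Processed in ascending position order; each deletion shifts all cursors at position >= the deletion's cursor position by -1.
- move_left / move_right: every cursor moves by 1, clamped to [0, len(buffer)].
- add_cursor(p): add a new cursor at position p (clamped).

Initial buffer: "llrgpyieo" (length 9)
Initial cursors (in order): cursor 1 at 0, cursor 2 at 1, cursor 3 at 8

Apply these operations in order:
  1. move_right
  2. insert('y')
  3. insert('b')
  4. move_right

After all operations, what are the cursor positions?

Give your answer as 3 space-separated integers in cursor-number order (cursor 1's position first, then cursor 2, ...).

After op 1 (move_right): buffer="llrgpyieo" (len 9), cursors c1@1 c2@2 c3@9, authorship .........
After op 2 (insert('y')): buffer="lylyrgpyieoy" (len 12), cursors c1@2 c2@4 c3@12, authorship .1.2.......3
After op 3 (insert('b')): buffer="lyblybrgpyieoyb" (len 15), cursors c1@3 c2@6 c3@15, authorship .11.22.......33
After op 4 (move_right): buffer="lyblybrgpyieoyb" (len 15), cursors c1@4 c2@7 c3@15, authorship .11.22.......33

Answer: 4 7 15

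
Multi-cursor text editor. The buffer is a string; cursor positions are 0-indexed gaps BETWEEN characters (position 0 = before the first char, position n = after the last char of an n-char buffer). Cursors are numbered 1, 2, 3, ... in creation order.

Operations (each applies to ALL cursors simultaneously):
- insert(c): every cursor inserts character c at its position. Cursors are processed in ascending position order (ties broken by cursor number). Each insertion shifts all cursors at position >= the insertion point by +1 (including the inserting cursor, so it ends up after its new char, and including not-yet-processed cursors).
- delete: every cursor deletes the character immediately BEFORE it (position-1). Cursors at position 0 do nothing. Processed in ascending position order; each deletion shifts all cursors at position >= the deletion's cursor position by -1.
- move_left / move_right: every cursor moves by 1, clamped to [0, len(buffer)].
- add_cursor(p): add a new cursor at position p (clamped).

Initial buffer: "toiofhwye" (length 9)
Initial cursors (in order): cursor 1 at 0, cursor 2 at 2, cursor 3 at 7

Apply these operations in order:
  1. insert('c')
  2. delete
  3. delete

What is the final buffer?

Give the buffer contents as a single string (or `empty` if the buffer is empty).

Answer: tiofhye

Derivation:
After op 1 (insert('c')): buffer="ctociofhwcye" (len 12), cursors c1@1 c2@4 c3@10, authorship 1..2.....3..
After op 2 (delete): buffer="toiofhwye" (len 9), cursors c1@0 c2@2 c3@7, authorship .........
After op 3 (delete): buffer="tiofhye" (len 7), cursors c1@0 c2@1 c3@5, authorship .......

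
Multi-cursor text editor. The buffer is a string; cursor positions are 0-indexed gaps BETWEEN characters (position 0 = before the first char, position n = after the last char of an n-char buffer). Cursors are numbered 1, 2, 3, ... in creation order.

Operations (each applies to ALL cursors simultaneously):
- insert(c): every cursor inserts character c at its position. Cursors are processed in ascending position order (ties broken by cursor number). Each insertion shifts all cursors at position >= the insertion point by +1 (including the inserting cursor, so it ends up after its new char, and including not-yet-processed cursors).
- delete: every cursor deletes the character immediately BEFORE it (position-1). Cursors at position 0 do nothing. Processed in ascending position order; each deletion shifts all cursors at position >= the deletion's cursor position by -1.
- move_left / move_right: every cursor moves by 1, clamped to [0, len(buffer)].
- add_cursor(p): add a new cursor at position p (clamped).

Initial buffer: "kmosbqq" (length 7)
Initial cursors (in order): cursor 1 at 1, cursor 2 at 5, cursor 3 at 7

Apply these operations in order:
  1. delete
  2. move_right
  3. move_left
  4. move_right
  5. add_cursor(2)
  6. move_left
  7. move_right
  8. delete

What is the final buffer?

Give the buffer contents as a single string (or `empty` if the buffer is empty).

After op 1 (delete): buffer="mosq" (len 4), cursors c1@0 c2@3 c3@4, authorship ....
After op 2 (move_right): buffer="mosq" (len 4), cursors c1@1 c2@4 c3@4, authorship ....
After op 3 (move_left): buffer="mosq" (len 4), cursors c1@0 c2@3 c3@3, authorship ....
After op 4 (move_right): buffer="mosq" (len 4), cursors c1@1 c2@4 c3@4, authorship ....
After op 5 (add_cursor(2)): buffer="mosq" (len 4), cursors c1@1 c4@2 c2@4 c3@4, authorship ....
After op 6 (move_left): buffer="mosq" (len 4), cursors c1@0 c4@1 c2@3 c3@3, authorship ....
After op 7 (move_right): buffer="mosq" (len 4), cursors c1@1 c4@2 c2@4 c3@4, authorship ....
After op 8 (delete): buffer="" (len 0), cursors c1@0 c2@0 c3@0 c4@0, authorship 

Answer: empty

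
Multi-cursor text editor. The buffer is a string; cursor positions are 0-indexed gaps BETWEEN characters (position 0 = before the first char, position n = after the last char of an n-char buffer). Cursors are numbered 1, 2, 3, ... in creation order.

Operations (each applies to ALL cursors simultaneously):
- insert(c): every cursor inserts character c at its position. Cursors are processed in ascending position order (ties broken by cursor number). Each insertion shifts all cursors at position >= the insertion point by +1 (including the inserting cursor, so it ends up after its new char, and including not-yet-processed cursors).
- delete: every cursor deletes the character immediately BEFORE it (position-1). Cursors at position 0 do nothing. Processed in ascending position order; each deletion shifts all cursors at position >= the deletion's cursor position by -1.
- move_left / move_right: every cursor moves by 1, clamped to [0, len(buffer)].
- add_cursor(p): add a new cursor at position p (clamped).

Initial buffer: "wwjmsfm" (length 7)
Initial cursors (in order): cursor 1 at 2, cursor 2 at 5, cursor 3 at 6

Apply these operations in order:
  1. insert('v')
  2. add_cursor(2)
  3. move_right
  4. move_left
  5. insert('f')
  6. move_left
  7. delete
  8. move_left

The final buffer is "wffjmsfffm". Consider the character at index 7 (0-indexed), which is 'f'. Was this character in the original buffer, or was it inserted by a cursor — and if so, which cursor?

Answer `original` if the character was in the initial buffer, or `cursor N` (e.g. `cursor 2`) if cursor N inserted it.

After op 1 (insert('v')): buffer="wwvjmsvfvm" (len 10), cursors c1@3 c2@7 c3@9, authorship ..1...2.3.
After op 2 (add_cursor(2)): buffer="wwvjmsvfvm" (len 10), cursors c4@2 c1@3 c2@7 c3@9, authorship ..1...2.3.
After op 3 (move_right): buffer="wwvjmsvfvm" (len 10), cursors c4@3 c1@4 c2@8 c3@10, authorship ..1...2.3.
After op 4 (move_left): buffer="wwvjmsvfvm" (len 10), cursors c4@2 c1@3 c2@7 c3@9, authorship ..1...2.3.
After op 5 (insert('f')): buffer="wwfvfjmsvffvfm" (len 14), cursors c4@3 c1@5 c2@10 c3@13, authorship ..411...22.33.
After op 6 (move_left): buffer="wwfvfjmsvffvfm" (len 14), cursors c4@2 c1@4 c2@9 c3@12, authorship ..411...22.33.
After op 7 (delete): buffer="wffjmsfffm" (len 10), cursors c4@1 c1@2 c2@6 c3@8, authorship .41...2.3.
After op 8 (move_left): buffer="wffjmsfffm" (len 10), cursors c4@0 c1@1 c2@5 c3@7, authorship .41...2.3.
Authorship (.=original, N=cursor N): . 4 1 . . . 2 . 3 .
Index 7: author = original

Answer: original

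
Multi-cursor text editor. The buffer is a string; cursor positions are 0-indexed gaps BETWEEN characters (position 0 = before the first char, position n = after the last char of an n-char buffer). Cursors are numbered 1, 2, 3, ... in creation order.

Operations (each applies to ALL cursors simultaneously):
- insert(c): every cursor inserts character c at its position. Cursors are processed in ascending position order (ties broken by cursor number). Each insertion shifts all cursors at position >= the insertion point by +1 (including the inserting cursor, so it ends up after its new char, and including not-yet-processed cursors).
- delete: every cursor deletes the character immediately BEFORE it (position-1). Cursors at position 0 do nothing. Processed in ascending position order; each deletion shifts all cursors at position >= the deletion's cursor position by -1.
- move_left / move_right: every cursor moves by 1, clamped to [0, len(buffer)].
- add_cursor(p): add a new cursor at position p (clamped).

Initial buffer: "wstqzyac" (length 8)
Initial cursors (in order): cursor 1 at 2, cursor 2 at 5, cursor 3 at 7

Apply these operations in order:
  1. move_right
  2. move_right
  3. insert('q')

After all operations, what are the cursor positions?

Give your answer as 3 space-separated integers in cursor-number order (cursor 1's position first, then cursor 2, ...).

After op 1 (move_right): buffer="wstqzyac" (len 8), cursors c1@3 c2@6 c3@8, authorship ........
After op 2 (move_right): buffer="wstqzyac" (len 8), cursors c1@4 c2@7 c3@8, authorship ........
After op 3 (insert('q')): buffer="wstqqzyaqcq" (len 11), cursors c1@5 c2@9 c3@11, authorship ....1...2.3

Answer: 5 9 11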